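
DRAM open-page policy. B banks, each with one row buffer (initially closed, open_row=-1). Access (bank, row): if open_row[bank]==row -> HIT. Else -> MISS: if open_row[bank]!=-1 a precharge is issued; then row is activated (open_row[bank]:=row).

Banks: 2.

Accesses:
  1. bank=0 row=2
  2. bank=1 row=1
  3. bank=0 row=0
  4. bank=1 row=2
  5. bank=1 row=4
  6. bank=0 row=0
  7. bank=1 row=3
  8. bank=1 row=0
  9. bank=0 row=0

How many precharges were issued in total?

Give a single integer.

Answer: 5

Derivation:
Acc 1: bank0 row2 -> MISS (open row2); precharges=0
Acc 2: bank1 row1 -> MISS (open row1); precharges=0
Acc 3: bank0 row0 -> MISS (open row0); precharges=1
Acc 4: bank1 row2 -> MISS (open row2); precharges=2
Acc 5: bank1 row4 -> MISS (open row4); precharges=3
Acc 6: bank0 row0 -> HIT
Acc 7: bank1 row3 -> MISS (open row3); precharges=4
Acc 8: bank1 row0 -> MISS (open row0); precharges=5
Acc 9: bank0 row0 -> HIT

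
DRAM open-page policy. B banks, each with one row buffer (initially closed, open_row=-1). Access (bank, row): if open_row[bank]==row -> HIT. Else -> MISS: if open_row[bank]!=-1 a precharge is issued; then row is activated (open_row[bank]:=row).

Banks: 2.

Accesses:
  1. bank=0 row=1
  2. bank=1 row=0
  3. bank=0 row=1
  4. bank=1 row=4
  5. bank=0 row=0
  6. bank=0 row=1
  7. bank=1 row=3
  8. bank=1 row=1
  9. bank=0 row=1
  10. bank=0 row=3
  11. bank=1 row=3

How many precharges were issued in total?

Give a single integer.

Answer: 7

Derivation:
Acc 1: bank0 row1 -> MISS (open row1); precharges=0
Acc 2: bank1 row0 -> MISS (open row0); precharges=0
Acc 3: bank0 row1 -> HIT
Acc 4: bank1 row4 -> MISS (open row4); precharges=1
Acc 5: bank0 row0 -> MISS (open row0); precharges=2
Acc 6: bank0 row1 -> MISS (open row1); precharges=3
Acc 7: bank1 row3 -> MISS (open row3); precharges=4
Acc 8: bank1 row1 -> MISS (open row1); precharges=5
Acc 9: bank0 row1 -> HIT
Acc 10: bank0 row3 -> MISS (open row3); precharges=6
Acc 11: bank1 row3 -> MISS (open row3); precharges=7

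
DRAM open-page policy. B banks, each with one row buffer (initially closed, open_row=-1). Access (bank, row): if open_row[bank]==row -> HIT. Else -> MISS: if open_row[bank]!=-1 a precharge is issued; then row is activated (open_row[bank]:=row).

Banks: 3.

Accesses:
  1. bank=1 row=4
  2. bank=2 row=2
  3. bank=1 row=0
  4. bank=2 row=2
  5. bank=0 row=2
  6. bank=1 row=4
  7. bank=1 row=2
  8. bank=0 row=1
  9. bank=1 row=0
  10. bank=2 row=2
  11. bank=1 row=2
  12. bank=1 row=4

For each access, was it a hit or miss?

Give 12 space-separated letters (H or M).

Acc 1: bank1 row4 -> MISS (open row4); precharges=0
Acc 2: bank2 row2 -> MISS (open row2); precharges=0
Acc 3: bank1 row0 -> MISS (open row0); precharges=1
Acc 4: bank2 row2 -> HIT
Acc 5: bank0 row2 -> MISS (open row2); precharges=1
Acc 6: bank1 row4 -> MISS (open row4); precharges=2
Acc 7: bank1 row2 -> MISS (open row2); precharges=3
Acc 8: bank0 row1 -> MISS (open row1); precharges=4
Acc 9: bank1 row0 -> MISS (open row0); precharges=5
Acc 10: bank2 row2 -> HIT
Acc 11: bank1 row2 -> MISS (open row2); precharges=6
Acc 12: bank1 row4 -> MISS (open row4); precharges=7

Answer: M M M H M M M M M H M M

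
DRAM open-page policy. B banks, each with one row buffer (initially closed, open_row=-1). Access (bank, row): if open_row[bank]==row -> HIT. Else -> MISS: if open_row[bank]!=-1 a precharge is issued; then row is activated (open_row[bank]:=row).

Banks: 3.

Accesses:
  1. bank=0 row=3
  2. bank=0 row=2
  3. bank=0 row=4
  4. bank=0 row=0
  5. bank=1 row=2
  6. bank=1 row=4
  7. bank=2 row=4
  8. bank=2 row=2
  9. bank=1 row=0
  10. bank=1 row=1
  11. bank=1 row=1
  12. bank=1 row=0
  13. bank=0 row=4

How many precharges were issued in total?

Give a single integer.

Acc 1: bank0 row3 -> MISS (open row3); precharges=0
Acc 2: bank0 row2 -> MISS (open row2); precharges=1
Acc 3: bank0 row4 -> MISS (open row4); precharges=2
Acc 4: bank0 row0 -> MISS (open row0); precharges=3
Acc 5: bank1 row2 -> MISS (open row2); precharges=3
Acc 6: bank1 row4 -> MISS (open row4); precharges=4
Acc 7: bank2 row4 -> MISS (open row4); precharges=4
Acc 8: bank2 row2 -> MISS (open row2); precharges=5
Acc 9: bank1 row0 -> MISS (open row0); precharges=6
Acc 10: bank1 row1 -> MISS (open row1); precharges=7
Acc 11: bank1 row1 -> HIT
Acc 12: bank1 row0 -> MISS (open row0); precharges=8
Acc 13: bank0 row4 -> MISS (open row4); precharges=9

Answer: 9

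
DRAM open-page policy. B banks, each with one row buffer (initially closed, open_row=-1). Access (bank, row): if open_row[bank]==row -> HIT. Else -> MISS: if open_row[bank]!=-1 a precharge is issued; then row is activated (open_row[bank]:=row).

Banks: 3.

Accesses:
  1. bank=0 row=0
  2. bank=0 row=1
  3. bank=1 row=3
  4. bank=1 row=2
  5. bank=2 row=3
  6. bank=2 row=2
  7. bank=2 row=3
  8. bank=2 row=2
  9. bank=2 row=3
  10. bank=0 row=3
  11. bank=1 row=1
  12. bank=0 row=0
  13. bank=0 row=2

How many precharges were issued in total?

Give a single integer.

Answer: 10

Derivation:
Acc 1: bank0 row0 -> MISS (open row0); precharges=0
Acc 2: bank0 row1 -> MISS (open row1); precharges=1
Acc 3: bank1 row3 -> MISS (open row3); precharges=1
Acc 4: bank1 row2 -> MISS (open row2); precharges=2
Acc 5: bank2 row3 -> MISS (open row3); precharges=2
Acc 6: bank2 row2 -> MISS (open row2); precharges=3
Acc 7: bank2 row3 -> MISS (open row3); precharges=4
Acc 8: bank2 row2 -> MISS (open row2); precharges=5
Acc 9: bank2 row3 -> MISS (open row3); precharges=6
Acc 10: bank0 row3 -> MISS (open row3); precharges=7
Acc 11: bank1 row1 -> MISS (open row1); precharges=8
Acc 12: bank0 row0 -> MISS (open row0); precharges=9
Acc 13: bank0 row2 -> MISS (open row2); precharges=10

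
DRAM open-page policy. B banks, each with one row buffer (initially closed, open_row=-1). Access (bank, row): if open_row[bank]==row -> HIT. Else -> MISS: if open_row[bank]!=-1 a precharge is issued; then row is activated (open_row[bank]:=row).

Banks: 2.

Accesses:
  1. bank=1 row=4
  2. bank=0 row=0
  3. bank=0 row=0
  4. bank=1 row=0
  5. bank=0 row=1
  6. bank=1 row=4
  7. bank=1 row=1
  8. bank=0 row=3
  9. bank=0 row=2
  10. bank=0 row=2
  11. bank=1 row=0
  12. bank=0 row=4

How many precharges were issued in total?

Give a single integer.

Answer: 8

Derivation:
Acc 1: bank1 row4 -> MISS (open row4); precharges=0
Acc 2: bank0 row0 -> MISS (open row0); precharges=0
Acc 3: bank0 row0 -> HIT
Acc 4: bank1 row0 -> MISS (open row0); precharges=1
Acc 5: bank0 row1 -> MISS (open row1); precharges=2
Acc 6: bank1 row4 -> MISS (open row4); precharges=3
Acc 7: bank1 row1 -> MISS (open row1); precharges=4
Acc 8: bank0 row3 -> MISS (open row3); precharges=5
Acc 9: bank0 row2 -> MISS (open row2); precharges=6
Acc 10: bank0 row2 -> HIT
Acc 11: bank1 row0 -> MISS (open row0); precharges=7
Acc 12: bank0 row4 -> MISS (open row4); precharges=8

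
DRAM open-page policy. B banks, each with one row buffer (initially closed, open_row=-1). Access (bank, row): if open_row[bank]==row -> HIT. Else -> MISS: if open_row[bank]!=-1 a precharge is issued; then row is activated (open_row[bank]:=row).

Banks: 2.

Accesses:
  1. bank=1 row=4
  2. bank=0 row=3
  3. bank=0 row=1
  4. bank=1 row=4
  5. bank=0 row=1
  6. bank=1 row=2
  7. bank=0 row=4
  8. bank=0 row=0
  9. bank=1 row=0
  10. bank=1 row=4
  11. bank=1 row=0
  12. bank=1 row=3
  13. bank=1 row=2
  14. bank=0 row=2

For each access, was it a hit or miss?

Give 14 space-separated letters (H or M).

Acc 1: bank1 row4 -> MISS (open row4); precharges=0
Acc 2: bank0 row3 -> MISS (open row3); precharges=0
Acc 3: bank0 row1 -> MISS (open row1); precharges=1
Acc 4: bank1 row4 -> HIT
Acc 5: bank0 row1 -> HIT
Acc 6: bank1 row2 -> MISS (open row2); precharges=2
Acc 7: bank0 row4 -> MISS (open row4); precharges=3
Acc 8: bank0 row0 -> MISS (open row0); precharges=4
Acc 9: bank1 row0 -> MISS (open row0); precharges=5
Acc 10: bank1 row4 -> MISS (open row4); precharges=6
Acc 11: bank1 row0 -> MISS (open row0); precharges=7
Acc 12: bank1 row3 -> MISS (open row3); precharges=8
Acc 13: bank1 row2 -> MISS (open row2); precharges=9
Acc 14: bank0 row2 -> MISS (open row2); precharges=10

Answer: M M M H H M M M M M M M M M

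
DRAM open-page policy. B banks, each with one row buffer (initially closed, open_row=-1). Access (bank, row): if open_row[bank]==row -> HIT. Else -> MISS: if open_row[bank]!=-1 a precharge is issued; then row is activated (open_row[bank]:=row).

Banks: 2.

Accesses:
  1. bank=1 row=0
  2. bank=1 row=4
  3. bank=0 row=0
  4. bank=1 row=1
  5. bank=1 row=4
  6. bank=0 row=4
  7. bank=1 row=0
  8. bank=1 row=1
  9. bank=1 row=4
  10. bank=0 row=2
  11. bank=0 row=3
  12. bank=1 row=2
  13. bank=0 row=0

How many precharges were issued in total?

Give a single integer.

Acc 1: bank1 row0 -> MISS (open row0); precharges=0
Acc 2: bank1 row4 -> MISS (open row4); precharges=1
Acc 3: bank0 row0 -> MISS (open row0); precharges=1
Acc 4: bank1 row1 -> MISS (open row1); precharges=2
Acc 5: bank1 row4 -> MISS (open row4); precharges=3
Acc 6: bank0 row4 -> MISS (open row4); precharges=4
Acc 7: bank1 row0 -> MISS (open row0); precharges=5
Acc 8: bank1 row1 -> MISS (open row1); precharges=6
Acc 9: bank1 row4 -> MISS (open row4); precharges=7
Acc 10: bank0 row2 -> MISS (open row2); precharges=8
Acc 11: bank0 row3 -> MISS (open row3); precharges=9
Acc 12: bank1 row2 -> MISS (open row2); precharges=10
Acc 13: bank0 row0 -> MISS (open row0); precharges=11

Answer: 11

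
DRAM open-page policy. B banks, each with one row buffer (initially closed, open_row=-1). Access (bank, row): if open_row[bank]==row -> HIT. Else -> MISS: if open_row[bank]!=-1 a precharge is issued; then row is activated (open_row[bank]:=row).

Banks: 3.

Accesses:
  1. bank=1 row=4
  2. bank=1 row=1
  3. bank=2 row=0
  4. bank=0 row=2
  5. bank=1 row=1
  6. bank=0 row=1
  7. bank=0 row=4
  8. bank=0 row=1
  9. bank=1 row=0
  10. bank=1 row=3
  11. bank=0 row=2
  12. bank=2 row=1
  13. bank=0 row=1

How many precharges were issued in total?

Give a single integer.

Acc 1: bank1 row4 -> MISS (open row4); precharges=0
Acc 2: bank1 row1 -> MISS (open row1); precharges=1
Acc 3: bank2 row0 -> MISS (open row0); precharges=1
Acc 4: bank0 row2 -> MISS (open row2); precharges=1
Acc 5: bank1 row1 -> HIT
Acc 6: bank0 row1 -> MISS (open row1); precharges=2
Acc 7: bank0 row4 -> MISS (open row4); precharges=3
Acc 8: bank0 row1 -> MISS (open row1); precharges=4
Acc 9: bank1 row0 -> MISS (open row0); precharges=5
Acc 10: bank1 row3 -> MISS (open row3); precharges=6
Acc 11: bank0 row2 -> MISS (open row2); precharges=7
Acc 12: bank2 row1 -> MISS (open row1); precharges=8
Acc 13: bank0 row1 -> MISS (open row1); precharges=9

Answer: 9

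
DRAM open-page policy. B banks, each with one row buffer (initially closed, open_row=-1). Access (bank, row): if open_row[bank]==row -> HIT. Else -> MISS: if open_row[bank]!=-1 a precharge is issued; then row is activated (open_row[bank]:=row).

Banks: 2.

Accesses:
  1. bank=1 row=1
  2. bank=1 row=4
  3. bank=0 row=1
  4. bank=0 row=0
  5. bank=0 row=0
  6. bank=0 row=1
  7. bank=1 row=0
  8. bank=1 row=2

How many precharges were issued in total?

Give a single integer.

Answer: 5

Derivation:
Acc 1: bank1 row1 -> MISS (open row1); precharges=0
Acc 2: bank1 row4 -> MISS (open row4); precharges=1
Acc 3: bank0 row1 -> MISS (open row1); precharges=1
Acc 4: bank0 row0 -> MISS (open row0); precharges=2
Acc 5: bank0 row0 -> HIT
Acc 6: bank0 row1 -> MISS (open row1); precharges=3
Acc 7: bank1 row0 -> MISS (open row0); precharges=4
Acc 8: bank1 row2 -> MISS (open row2); precharges=5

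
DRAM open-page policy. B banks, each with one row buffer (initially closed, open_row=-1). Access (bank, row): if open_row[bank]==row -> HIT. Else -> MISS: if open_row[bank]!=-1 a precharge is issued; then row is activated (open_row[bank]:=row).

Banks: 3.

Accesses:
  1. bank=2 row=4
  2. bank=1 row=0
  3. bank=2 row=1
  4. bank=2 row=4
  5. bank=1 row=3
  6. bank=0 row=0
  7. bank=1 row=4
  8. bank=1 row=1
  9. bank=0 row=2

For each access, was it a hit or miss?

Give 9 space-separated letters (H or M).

Answer: M M M M M M M M M

Derivation:
Acc 1: bank2 row4 -> MISS (open row4); precharges=0
Acc 2: bank1 row0 -> MISS (open row0); precharges=0
Acc 3: bank2 row1 -> MISS (open row1); precharges=1
Acc 4: bank2 row4 -> MISS (open row4); precharges=2
Acc 5: bank1 row3 -> MISS (open row3); precharges=3
Acc 6: bank0 row0 -> MISS (open row0); precharges=3
Acc 7: bank1 row4 -> MISS (open row4); precharges=4
Acc 8: bank1 row1 -> MISS (open row1); precharges=5
Acc 9: bank0 row2 -> MISS (open row2); precharges=6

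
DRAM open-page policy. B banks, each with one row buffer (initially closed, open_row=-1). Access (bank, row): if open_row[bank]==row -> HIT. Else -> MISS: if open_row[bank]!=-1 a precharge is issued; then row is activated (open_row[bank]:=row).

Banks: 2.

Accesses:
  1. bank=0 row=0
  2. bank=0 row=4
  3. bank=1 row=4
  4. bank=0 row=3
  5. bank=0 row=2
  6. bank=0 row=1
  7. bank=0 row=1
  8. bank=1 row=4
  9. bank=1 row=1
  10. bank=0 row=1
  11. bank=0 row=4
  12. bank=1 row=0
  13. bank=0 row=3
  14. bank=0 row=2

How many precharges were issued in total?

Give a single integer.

Acc 1: bank0 row0 -> MISS (open row0); precharges=0
Acc 2: bank0 row4 -> MISS (open row4); precharges=1
Acc 3: bank1 row4 -> MISS (open row4); precharges=1
Acc 4: bank0 row3 -> MISS (open row3); precharges=2
Acc 5: bank0 row2 -> MISS (open row2); precharges=3
Acc 6: bank0 row1 -> MISS (open row1); precharges=4
Acc 7: bank0 row1 -> HIT
Acc 8: bank1 row4 -> HIT
Acc 9: bank1 row1 -> MISS (open row1); precharges=5
Acc 10: bank0 row1 -> HIT
Acc 11: bank0 row4 -> MISS (open row4); precharges=6
Acc 12: bank1 row0 -> MISS (open row0); precharges=7
Acc 13: bank0 row3 -> MISS (open row3); precharges=8
Acc 14: bank0 row2 -> MISS (open row2); precharges=9

Answer: 9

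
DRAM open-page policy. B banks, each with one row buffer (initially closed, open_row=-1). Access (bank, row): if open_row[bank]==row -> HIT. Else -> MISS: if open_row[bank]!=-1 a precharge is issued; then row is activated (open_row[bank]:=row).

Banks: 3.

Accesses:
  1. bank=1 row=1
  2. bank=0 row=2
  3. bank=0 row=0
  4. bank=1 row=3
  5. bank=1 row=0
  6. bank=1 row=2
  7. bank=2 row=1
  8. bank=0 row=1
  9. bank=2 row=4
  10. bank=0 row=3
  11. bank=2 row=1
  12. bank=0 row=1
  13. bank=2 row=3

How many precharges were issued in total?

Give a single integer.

Answer: 10

Derivation:
Acc 1: bank1 row1 -> MISS (open row1); precharges=0
Acc 2: bank0 row2 -> MISS (open row2); precharges=0
Acc 3: bank0 row0 -> MISS (open row0); precharges=1
Acc 4: bank1 row3 -> MISS (open row3); precharges=2
Acc 5: bank1 row0 -> MISS (open row0); precharges=3
Acc 6: bank1 row2 -> MISS (open row2); precharges=4
Acc 7: bank2 row1 -> MISS (open row1); precharges=4
Acc 8: bank0 row1 -> MISS (open row1); precharges=5
Acc 9: bank2 row4 -> MISS (open row4); precharges=6
Acc 10: bank0 row3 -> MISS (open row3); precharges=7
Acc 11: bank2 row1 -> MISS (open row1); precharges=8
Acc 12: bank0 row1 -> MISS (open row1); precharges=9
Acc 13: bank2 row3 -> MISS (open row3); precharges=10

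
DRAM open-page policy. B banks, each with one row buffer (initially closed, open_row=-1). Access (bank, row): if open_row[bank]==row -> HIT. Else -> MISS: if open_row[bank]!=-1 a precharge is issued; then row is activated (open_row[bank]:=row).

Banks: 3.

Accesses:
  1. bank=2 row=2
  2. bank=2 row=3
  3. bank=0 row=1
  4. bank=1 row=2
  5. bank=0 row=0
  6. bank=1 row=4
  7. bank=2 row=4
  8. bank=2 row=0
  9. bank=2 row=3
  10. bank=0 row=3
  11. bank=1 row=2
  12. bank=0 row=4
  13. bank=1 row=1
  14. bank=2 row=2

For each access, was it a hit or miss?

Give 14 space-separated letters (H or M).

Answer: M M M M M M M M M M M M M M

Derivation:
Acc 1: bank2 row2 -> MISS (open row2); precharges=0
Acc 2: bank2 row3 -> MISS (open row3); precharges=1
Acc 3: bank0 row1 -> MISS (open row1); precharges=1
Acc 4: bank1 row2 -> MISS (open row2); precharges=1
Acc 5: bank0 row0 -> MISS (open row0); precharges=2
Acc 6: bank1 row4 -> MISS (open row4); precharges=3
Acc 7: bank2 row4 -> MISS (open row4); precharges=4
Acc 8: bank2 row0 -> MISS (open row0); precharges=5
Acc 9: bank2 row3 -> MISS (open row3); precharges=6
Acc 10: bank0 row3 -> MISS (open row3); precharges=7
Acc 11: bank1 row2 -> MISS (open row2); precharges=8
Acc 12: bank0 row4 -> MISS (open row4); precharges=9
Acc 13: bank1 row1 -> MISS (open row1); precharges=10
Acc 14: bank2 row2 -> MISS (open row2); precharges=11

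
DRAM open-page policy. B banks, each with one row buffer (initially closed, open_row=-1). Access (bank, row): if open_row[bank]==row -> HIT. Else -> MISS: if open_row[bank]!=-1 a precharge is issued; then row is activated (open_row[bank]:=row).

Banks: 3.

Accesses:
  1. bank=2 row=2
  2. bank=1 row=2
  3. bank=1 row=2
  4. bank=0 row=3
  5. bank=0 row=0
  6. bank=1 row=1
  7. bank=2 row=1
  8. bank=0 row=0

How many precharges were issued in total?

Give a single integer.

Answer: 3

Derivation:
Acc 1: bank2 row2 -> MISS (open row2); precharges=0
Acc 2: bank1 row2 -> MISS (open row2); precharges=0
Acc 3: bank1 row2 -> HIT
Acc 4: bank0 row3 -> MISS (open row3); precharges=0
Acc 5: bank0 row0 -> MISS (open row0); precharges=1
Acc 6: bank1 row1 -> MISS (open row1); precharges=2
Acc 7: bank2 row1 -> MISS (open row1); precharges=3
Acc 8: bank0 row0 -> HIT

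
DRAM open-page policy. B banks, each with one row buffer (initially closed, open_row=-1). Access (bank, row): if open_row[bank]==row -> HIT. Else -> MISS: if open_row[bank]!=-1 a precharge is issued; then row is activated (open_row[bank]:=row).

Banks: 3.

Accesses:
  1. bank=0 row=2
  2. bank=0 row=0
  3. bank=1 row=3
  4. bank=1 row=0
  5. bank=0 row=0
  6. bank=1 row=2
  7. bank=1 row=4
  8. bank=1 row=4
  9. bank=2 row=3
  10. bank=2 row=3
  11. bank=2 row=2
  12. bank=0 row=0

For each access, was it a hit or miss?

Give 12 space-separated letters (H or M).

Answer: M M M M H M M H M H M H

Derivation:
Acc 1: bank0 row2 -> MISS (open row2); precharges=0
Acc 2: bank0 row0 -> MISS (open row0); precharges=1
Acc 3: bank1 row3 -> MISS (open row3); precharges=1
Acc 4: bank1 row0 -> MISS (open row0); precharges=2
Acc 5: bank0 row0 -> HIT
Acc 6: bank1 row2 -> MISS (open row2); precharges=3
Acc 7: bank1 row4 -> MISS (open row4); precharges=4
Acc 8: bank1 row4 -> HIT
Acc 9: bank2 row3 -> MISS (open row3); precharges=4
Acc 10: bank2 row3 -> HIT
Acc 11: bank2 row2 -> MISS (open row2); precharges=5
Acc 12: bank0 row0 -> HIT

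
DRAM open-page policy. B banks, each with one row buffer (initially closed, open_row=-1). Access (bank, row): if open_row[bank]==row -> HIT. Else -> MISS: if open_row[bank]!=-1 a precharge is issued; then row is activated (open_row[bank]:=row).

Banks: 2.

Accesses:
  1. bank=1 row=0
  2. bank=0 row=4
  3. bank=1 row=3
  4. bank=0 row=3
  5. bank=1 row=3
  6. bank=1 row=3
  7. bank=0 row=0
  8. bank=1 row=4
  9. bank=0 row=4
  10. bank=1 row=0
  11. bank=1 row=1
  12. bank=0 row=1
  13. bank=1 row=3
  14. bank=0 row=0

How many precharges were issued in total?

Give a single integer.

Acc 1: bank1 row0 -> MISS (open row0); precharges=0
Acc 2: bank0 row4 -> MISS (open row4); precharges=0
Acc 3: bank1 row3 -> MISS (open row3); precharges=1
Acc 4: bank0 row3 -> MISS (open row3); precharges=2
Acc 5: bank1 row3 -> HIT
Acc 6: bank1 row3 -> HIT
Acc 7: bank0 row0 -> MISS (open row0); precharges=3
Acc 8: bank1 row4 -> MISS (open row4); precharges=4
Acc 9: bank0 row4 -> MISS (open row4); precharges=5
Acc 10: bank1 row0 -> MISS (open row0); precharges=6
Acc 11: bank1 row1 -> MISS (open row1); precharges=7
Acc 12: bank0 row1 -> MISS (open row1); precharges=8
Acc 13: bank1 row3 -> MISS (open row3); precharges=9
Acc 14: bank0 row0 -> MISS (open row0); precharges=10

Answer: 10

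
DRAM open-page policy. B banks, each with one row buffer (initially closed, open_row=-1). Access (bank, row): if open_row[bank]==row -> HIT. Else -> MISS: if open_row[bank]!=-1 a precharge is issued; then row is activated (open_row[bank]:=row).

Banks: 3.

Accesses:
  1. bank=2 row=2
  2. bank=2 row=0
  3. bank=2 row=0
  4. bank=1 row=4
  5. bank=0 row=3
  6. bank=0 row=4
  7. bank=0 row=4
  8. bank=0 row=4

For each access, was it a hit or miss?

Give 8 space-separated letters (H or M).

Answer: M M H M M M H H

Derivation:
Acc 1: bank2 row2 -> MISS (open row2); precharges=0
Acc 2: bank2 row0 -> MISS (open row0); precharges=1
Acc 3: bank2 row0 -> HIT
Acc 4: bank1 row4 -> MISS (open row4); precharges=1
Acc 5: bank0 row3 -> MISS (open row3); precharges=1
Acc 6: bank0 row4 -> MISS (open row4); precharges=2
Acc 7: bank0 row4 -> HIT
Acc 8: bank0 row4 -> HIT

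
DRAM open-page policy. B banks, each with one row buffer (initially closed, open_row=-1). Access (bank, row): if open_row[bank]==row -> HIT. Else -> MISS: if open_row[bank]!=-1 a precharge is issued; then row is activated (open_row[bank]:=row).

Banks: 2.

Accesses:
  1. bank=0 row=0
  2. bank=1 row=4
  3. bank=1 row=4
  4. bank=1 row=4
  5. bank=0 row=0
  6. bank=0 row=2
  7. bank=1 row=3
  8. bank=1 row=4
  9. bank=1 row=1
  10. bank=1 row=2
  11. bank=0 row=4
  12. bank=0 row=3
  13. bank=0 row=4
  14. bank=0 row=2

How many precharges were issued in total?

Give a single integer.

Answer: 9

Derivation:
Acc 1: bank0 row0 -> MISS (open row0); precharges=0
Acc 2: bank1 row4 -> MISS (open row4); precharges=0
Acc 3: bank1 row4 -> HIT
Acc 4: bank1 row4 -> HIT
Acc 5: bank0 row0 -> HIT
Acc 6: bank0 row2 -> MISS (open row2); precharges=1
Acc 7: bank1 row3 -> MISS (open row3); precharges=2
Acc 8: bank1 row4 -> MISS (open row4); precharges=3
Acc 9: bank1 row1 -> MISS (open row1); precharges=4
Acc 10: bank1 row2 -> MISS (open row2); precharges=5
Acc 11: bank0 row4 -> MISS (open row4); precharges=6
Acc 12: bank0 row3 -> MISS (open row3); precharges=7
Acc 13: bank0 row4 -> MISS (open row4); precharges=8
Acc 14: bank0 row2 -> MISS (open row2); precharges=9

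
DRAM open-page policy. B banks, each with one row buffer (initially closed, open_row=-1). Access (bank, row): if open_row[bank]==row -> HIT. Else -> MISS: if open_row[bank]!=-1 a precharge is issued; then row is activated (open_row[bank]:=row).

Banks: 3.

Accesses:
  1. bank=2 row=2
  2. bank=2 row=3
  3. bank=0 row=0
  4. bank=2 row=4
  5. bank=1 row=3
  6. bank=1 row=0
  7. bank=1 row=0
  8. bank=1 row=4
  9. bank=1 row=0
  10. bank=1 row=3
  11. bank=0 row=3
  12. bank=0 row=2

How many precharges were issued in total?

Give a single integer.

Answer: 8

Derivation:
Acc 1: bank2 row2 -> MISS (open row2); precharges=0
Acc 2: bank2 row3 -> MISS (open row3); precharges=1
Acc 3: bank0 row0 -> MISS (open row0); precharges=1
Acc 4: bank2 row4 -> MISS (open row4); precharges=2
Acc 5: bank1 row3 -> MISS (open row3); precharges=2
Acc 6: bank1 row0 -> MISS (open row0); precharges=3
Acc 7: bank1 row0 -> HIT
Acc 8: bank1 row4 -> MISS (open row4); precharges=4
Acc 9: bank1 row0 -> MISS (open row0); precharges=5
Acc 10: bank1 row3 -> MISS (open row3); precharges=6
Acc 11: bank0 row3 -> MISS (open row3); precharges=7
Acc 12: bank0 row2 -> MISS (open row2); precharges=8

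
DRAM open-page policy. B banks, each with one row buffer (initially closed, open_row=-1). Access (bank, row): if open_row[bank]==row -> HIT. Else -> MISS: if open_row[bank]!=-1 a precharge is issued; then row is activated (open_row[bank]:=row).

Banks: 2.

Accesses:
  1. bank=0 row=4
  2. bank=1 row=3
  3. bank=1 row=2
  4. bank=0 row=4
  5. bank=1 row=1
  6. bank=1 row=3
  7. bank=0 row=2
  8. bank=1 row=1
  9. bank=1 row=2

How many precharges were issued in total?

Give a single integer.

Answer: 6

Derivation:
Acc 1: bank0 row4 -> MISS (open row4); precharges=0
Acc 2: bank1 row3 -> MISS (open row3); precharges=0
Acc 3: bank1 row2 -> MISS (open row2); precharges=1
Acc 4: bank0 row4 -> HIT
Acc 5: bank1 row1 -> MISS (open row1); precharges=2
Acc 6: bank1 row3 -> MISS (open row3); precharges=3
Acc 7: bank0 row2 -> MISS (open row2); precharges=4
Acc 8: bank1 row1 -> MISS (open row1); precharges=5
Acc 9: bank1 row2 -> MISS (open row2); precharges=6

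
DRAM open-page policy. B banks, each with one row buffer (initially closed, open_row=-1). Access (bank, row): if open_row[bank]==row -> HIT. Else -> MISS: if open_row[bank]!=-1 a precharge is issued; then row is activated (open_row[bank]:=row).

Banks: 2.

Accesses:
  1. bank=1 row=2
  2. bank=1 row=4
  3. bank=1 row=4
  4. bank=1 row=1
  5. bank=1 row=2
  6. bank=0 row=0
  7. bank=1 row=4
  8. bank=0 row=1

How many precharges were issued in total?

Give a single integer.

Answer: 5

Derivation:
Acc 1: bank1 row2 -> MISS (open row2); precharges=0
Acc 2: bank1 row4 -> MISS (open row4); precharges=1
Acc 3: bank1 row4 -> HIT
Acc 4: bank1 row1 -> MISS (open row1); precharges=2
Acc 5: bank1 row2 -> MISS (open row2); precharges=3
Acc 6: bank0 row0 -> MISS (open row0); precharges=3
Acc 7: bank1 row4 -> MISS (open row4); precharges=4
Acc 8: bank0 row1 -> MISS (open row1); precharges=5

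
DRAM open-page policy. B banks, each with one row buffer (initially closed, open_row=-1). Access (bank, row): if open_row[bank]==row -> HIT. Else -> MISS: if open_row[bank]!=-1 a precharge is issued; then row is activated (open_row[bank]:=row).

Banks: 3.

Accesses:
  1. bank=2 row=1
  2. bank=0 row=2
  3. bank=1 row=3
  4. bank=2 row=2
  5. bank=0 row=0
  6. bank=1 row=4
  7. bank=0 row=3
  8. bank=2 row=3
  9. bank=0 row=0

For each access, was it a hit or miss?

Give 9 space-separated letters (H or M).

Acc 1: bank2 row1 -> MISS (open row1); precharges=0
Acc 2: bank0 row2 -> MISS (open row2); precharges=0
Acc 3: bank1 row3 -> MISS (open row3); precharges=0
Acc 4: bank2 row2 -> MISS (open row2); precharges=1
Acc 5: bank0 row0 -> MISS (open row0); precharges=2
Acc 6: bank1 row4 -> MISS (open row4); precharges=3
Acc 7: bank0 row3 -> MISS (open row3); precharges=4
Acc 8: bank2 row3 -> MISS (open row3); precharges=5
Acc 9: bank0 row0 -> MISS (open row0); precharges=6

Answer: M M M M M M M M M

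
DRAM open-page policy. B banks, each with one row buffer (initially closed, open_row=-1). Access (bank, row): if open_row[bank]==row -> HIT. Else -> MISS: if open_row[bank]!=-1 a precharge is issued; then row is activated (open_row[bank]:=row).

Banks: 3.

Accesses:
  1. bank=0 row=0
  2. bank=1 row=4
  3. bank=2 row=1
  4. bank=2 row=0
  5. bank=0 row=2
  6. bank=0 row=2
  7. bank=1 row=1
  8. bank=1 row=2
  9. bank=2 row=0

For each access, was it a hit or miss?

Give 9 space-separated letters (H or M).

Acc 1: bank0 row0 -> MISS (open row0); precharges=0
Acc 2: bank1 row4 -> MISS (open row4); precharges=0
Acc 3: bank2 row1 -> MISS (open row1); precharges=0
Acc 4: bank2 row0 -> MISS (open row0); precharges=1
Acc 5: bank0 row2 -> MISS (open row2); precharges=2
Acc 6: bank0 row2 -> HIT
Acc 7: bank1 row1 -> MISS (open row1); precharges=3
Acc 8: bank1 row2 -> MISS (open row2); precharges=4
Acc 9: bank2 row0 -> HIT

Answer: M M M M M H M M H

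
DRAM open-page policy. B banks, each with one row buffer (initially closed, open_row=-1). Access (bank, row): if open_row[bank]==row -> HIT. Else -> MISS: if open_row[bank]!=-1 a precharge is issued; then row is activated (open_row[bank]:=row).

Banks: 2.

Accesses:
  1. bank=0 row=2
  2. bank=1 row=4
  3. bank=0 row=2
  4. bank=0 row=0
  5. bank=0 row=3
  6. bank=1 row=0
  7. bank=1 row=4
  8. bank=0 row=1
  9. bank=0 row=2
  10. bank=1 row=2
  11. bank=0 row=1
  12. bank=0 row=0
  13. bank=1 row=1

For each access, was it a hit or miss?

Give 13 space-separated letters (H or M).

Acc 1: bank0 row2 -> MISS (open row2); precharges=0
Acc 2: bank1 row4 -> MISS (open row4); precharges=0
Acc 3: bank0 row2 -> HIT
Acc 4: bank0 row0 -> MISS (open row0); precharges=1
Acc 5: bank0 row3 -> MISS (open row3); precharges=2
Acc 6: bank1 row0 -> MISS (open row0); precharges=3
Acc 7: bank1 row4 -> MISS (open row4); precharges=4
Acc 8: bank0 row1 -> MISS (open row1); precharges=5
Acc 9: bank0 row2 -> MISS (open row2); precharges=6
Acc 10: bank1 row2 -> MISS (open row2); precharges=7
Acc 11: bank0 row1 -> MISS (open row1); precharges=8
Acc 12: bank0 row0 -> MISS (open row0); precharges=9
Acc 13: bank1 row1 -> MISS (open row1); precharges=10

Answer: M M H M M M M M M M M M M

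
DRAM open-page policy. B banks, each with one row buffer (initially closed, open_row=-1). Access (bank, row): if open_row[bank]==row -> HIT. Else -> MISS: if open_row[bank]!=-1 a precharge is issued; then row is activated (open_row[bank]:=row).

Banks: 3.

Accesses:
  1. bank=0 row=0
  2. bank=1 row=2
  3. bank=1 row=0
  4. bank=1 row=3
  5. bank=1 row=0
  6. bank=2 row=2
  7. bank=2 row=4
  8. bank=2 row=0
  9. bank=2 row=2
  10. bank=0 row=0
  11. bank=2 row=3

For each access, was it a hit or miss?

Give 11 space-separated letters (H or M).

Answer: M M M M M M M M M H M

Derivation:
Acc 1: bank0 row0 -> MISS (open row0); precharges=0
Acc 2: bank1 row2 -> MISS (open row2); precharges=0
Acc 3: bank1 row0 -> MISS (open row0); precharges=1
Acc 4: bank1 row3 -> MISS (open row3); precharges=2
Acc 5: bank1 row0 -> MISS (open row0); precharges=3
Acc 6: bank2 row2 -> MISS (open row2); precharges=3
Acc 7: bank2 row4 -> MISS (open row4); precharges=4
Acc 8: bank2 row0 -> MISS (open row0); precharges=5
Acc 9: bank2 row2 -> MISS (open row2); precharges=6
Acc 10: bank0 row0 -> HIT
Acc 11: bank2 row3 -> MISS (open row3); precharges=7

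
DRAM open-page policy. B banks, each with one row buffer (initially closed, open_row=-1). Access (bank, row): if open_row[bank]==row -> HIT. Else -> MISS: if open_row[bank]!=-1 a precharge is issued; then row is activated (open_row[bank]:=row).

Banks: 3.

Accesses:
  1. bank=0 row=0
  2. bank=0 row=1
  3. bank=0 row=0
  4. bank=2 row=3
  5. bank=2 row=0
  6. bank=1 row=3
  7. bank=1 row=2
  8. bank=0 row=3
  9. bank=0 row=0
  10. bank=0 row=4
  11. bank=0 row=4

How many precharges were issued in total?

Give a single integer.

Acc 1: bank0 row0 -> MISS (open row0); precharges=0
Acc 2: bank0 row1 -> MISS (open row1); precharges=1
Acc 3: bank0 row0 -> MISS (open row0); precharges=2
Acc 4: bank2 row3 -> MISS (open row3); precharges=2
Acc 5: bank2 row0 -> MISS (open row0); precharges=3
Acc 6: bank1 row3 -> MISS (open row3); precharges=3
Acc 7: bank1 row2 -> MISS (open row2); precharges=4
Acc 8: bank0 row3 -> MISS (open row3); precharges=5
Acc 9: bank0 row0 -> MISS (open row0); precharges=6
Acc 10: bank0 row4 -> MISS (open row4); precharges=7
Acc 11: bank0 row4 -> HIT

Answer: 7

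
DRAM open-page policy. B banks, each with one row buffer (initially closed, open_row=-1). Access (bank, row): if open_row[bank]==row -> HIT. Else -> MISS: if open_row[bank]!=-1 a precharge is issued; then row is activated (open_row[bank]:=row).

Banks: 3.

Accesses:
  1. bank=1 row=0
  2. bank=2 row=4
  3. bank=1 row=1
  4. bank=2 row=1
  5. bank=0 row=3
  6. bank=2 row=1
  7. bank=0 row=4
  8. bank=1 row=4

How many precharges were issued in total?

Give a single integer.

Answer: 4

Derivation:
Acc 1: bank1 row0 -> MISS (open row0); precharges=0
Acc 2: bank2 row4 -> MISS (open row4); precharges=0
Acc 3: bank1 row1 -> MISS (open row1); precharges=1
Acc 4: bank2 row1 -> MISS (open row1); precharges=2
Acc 5: bank0 row3 -> MISS (open row3); precharges=2
Acc 6: bank2 row1 -> HIT
Acc 7: bank0 row4 -> MISS (open row4); precharges=3
Acc 8: bank1 row4 -> MISS (open row4); precharges=4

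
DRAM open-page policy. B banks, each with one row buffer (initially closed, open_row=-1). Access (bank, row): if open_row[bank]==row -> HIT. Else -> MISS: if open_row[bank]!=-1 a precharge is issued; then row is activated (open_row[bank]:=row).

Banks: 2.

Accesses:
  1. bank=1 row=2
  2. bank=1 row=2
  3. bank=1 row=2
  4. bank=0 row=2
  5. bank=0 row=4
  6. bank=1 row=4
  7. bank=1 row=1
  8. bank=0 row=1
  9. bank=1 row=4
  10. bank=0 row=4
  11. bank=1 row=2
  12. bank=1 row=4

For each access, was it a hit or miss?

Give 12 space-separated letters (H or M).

Answer: M H H M M M M M M M M M

Derivation:
Acc 1: bank1 row2 -> MISS (open row2); precharges=0
Acc 2: bank1 row2 -> HIT
Acc 3: bank1 row2 -> HIT
Acc 4: bank0 row2 -> MISS (open row2); precharges=0
Acc 5: bank0 row4 -> MISS (open row4); precharges=1
Acc 6: bank1 row4 -> MISS (open row4); precharges=2
Acc 7: bank1 row1 -> MISS (open row1); precharges=3
Acc 8: bank0 row1 -> MISS (open row1); precharges=4
Acc 9: bank1 row4 -> MISS (open row4); precharges=5
Acc 10: bank0 row4 -> MISS (open row4); precharges=6
Acc 11: bank1 row2 -> MISS (open row2); precharges=7
Acc 12: bank1 row4 -> MISS (open row4); precharges=8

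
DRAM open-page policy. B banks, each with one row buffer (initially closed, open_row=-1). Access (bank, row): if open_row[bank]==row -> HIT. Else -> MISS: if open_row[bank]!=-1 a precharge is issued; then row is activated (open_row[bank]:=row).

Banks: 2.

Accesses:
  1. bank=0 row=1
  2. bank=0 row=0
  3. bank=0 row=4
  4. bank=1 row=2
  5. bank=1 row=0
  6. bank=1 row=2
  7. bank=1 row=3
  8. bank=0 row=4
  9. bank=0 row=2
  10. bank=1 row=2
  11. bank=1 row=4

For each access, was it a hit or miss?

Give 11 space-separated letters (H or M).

Acc 1: bank0 row1 -> MISS (open row1); precharges=0
Acc 2: bank0 row0 -> MISS (open row0); precharges=1
Acc 3: bank0 row4 -> MISS (open row4); precharges=2
Acc 4: bank1 row2 -> MISS (open row2); precharges=2
Acc 5: bank1 row0 -> MISS (open row0); precharges=3
Acc 6: bank1 row2 -> MISS (open row2); precharges=4
Acc 7: bank1 row3 -> MISS (open row3); precharges=5
Acc 8: bank0 row4 -> HIT
Acc 9: bank0 row2 -> MISS (open row2); precharges=6
Acc 10: bank1 row2 -> MISS (open row2); precharges=7
Acc 11: bank1 row4 -> MISS (open row4); precharges=8

Answer: M M M M M M M H M M M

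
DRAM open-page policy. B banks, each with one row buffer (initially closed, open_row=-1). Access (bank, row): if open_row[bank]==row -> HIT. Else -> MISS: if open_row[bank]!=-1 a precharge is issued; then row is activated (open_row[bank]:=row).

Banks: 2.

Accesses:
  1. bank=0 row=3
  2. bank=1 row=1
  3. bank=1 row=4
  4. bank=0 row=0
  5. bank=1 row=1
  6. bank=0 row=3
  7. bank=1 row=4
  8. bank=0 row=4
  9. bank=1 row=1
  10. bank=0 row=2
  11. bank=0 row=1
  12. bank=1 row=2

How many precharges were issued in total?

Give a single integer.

Answer: 10

Derivation:
Acc 1: bank0 row3 -> MISS (open row3); precharges=0
Acc 2: bank1 row1 -> MISS (open row1); precharges=0
Acc 3: bank1 row4 -> MISS (open row4); precharges=1
Acc 4: bank0 row0 -> MISS (open row0); precharges=2
Acc 5: bank1 row1 -> MISS (open row1); precharges=3
Acc 6: bank0 row3 -> MISS (open row3); precharges=4
Acc 7: bank1 row4 -> MISS (open row4); precharges=5
Acc 8: bank0 row4 -> MISS (open row4); precharges=6
Acc 9: bank1 row1 -> MISS (open row1); precharges=7
Acc 10: bank0 row2 -> MISS (open row2); precharges=8
Acc 11: bank0 row1 -> MISS (open row1); precharges=9
Acc 12: bank1 row2 -> MISS (open row2); precharges=10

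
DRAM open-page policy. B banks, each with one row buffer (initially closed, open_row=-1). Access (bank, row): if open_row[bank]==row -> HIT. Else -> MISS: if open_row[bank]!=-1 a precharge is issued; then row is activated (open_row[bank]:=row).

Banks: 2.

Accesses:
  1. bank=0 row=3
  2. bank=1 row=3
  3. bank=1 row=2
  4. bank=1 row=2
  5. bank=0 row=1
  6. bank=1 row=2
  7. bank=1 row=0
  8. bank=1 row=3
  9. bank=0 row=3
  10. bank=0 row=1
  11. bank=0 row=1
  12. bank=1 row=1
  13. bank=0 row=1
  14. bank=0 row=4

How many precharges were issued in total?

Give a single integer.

Answer: 8

Derivation:
Acc 1: bank0 row3 -> MISS (open row3); precharges=0
Acc 2: bank1 row3 -> MISS (open row3); precharges=0
Acc 3: bank1 row2 -> MISS (open row2); precharges=1
Acc 4: bank1 row2 -> HIT
Acc 5: bank0 row1 -> MISS (open row1); precharges=2
Acc 6: bank1 row2 -> HIT
Acc 7: bank1 row0 -> MISS (open row0); precharges=3
Acc 8: bank1 row3 -> MISS (open row3); precharges=4
Acc 9: bank0 row3 -> MISS (open row3); precharges=5
Acc 10: bank0 row1 -> MISS (open row1); precharges=6
Acc 11: bank0 row1 -> HIT
Acc 12: bank1 row1 -> MISS (open row1); precharges=7
Acc 13: bank0 row1 -> HIT
Acc 14: bank0 row4 -> MISS (open row4); precharges=8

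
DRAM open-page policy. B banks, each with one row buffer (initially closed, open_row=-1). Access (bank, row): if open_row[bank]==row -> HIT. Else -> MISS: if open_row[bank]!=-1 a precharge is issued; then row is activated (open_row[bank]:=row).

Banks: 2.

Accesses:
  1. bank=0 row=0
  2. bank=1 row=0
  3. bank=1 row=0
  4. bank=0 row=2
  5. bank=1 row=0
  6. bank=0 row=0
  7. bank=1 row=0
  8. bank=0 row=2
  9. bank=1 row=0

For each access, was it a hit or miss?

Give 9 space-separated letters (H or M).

Answer: M M H M H M H M H

Derivation:
Acc 1: bank0 row0 -> MISS (open row0); precharges=0
Acc 2: bank1 row0 -> MISS (open row0); precharges=0
Acc 3: bank1 row0 -> HIT
Acc 4: bank0 row2 -> MISS (open row2); precharges=1
Acc 5: bank1 row0 -> HIT
Acc 6: bank0 row0 -> MISS (open row0); precharges=2
Acc 7: bank1 row0 -> HIT
Acc 8: bank0 row2 -> MISS (open row2); precharges=3
Acc 9: bank1 row0 -> HIT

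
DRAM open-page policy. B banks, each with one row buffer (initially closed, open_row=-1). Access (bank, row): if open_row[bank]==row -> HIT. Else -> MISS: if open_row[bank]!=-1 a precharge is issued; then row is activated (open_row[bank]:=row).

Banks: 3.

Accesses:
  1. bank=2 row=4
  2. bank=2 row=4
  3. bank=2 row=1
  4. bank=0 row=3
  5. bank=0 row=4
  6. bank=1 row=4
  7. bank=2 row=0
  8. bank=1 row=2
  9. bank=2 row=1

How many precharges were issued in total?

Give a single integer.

Answer: 5

Derivation:
Acc 1: bank2 row4 -> MISS (open row4); precharges=0
Acc 2: bank2 row4 -> HIT
Acc 3: bank2 row1 -> MISS (open row1); precharges=1
Acc 4: bank0 row3 -> MISS (open row3); precharges=1
Acc 5: bank0 row4 -> MISS (open row4); precharges=2
Acc 6: bank1 row4 -> MISS (open row4); precharges=2
Acc 7: bank2 row0 -> MISS (open row0); precharges=3
Acc 8: bank1 row2 -> MISS (open row2); precharges=4
Acc 9: bank2 row1 -> MISS (open row1); precharges=5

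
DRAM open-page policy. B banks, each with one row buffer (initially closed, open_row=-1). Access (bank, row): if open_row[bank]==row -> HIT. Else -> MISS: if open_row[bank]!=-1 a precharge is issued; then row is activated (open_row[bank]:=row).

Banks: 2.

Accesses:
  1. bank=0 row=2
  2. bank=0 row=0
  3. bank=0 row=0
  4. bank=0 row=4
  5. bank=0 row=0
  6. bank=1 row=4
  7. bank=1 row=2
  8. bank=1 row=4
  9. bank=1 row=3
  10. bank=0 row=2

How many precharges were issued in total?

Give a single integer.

Answer: 7

Derivation:
Acc 1: bank0 row2 -> MISS (open row2); precharges=0
Acc 2: bank0 row0 -> MISS (open row0); precharges=1
Acc 3: bank0 row0 -> HIT
Acc 4: bank0 row4 -> MISS (open row4); precharges=2
Acc 5: bank0 row0 -> MISS (open row0); precharges=3
Acc 6: bank1 row4 -> MISS (open row4); precharges=3
Acc 7: bank1 row2 -> MISS (open row2); precharges=4
Acc 8: bank1 row4 -> MISS (open row4); precharges=5
Acc 9: bank1 row3 -> MISS (open row3); precharges=6
Acc 10: bank0 row2 -> MISS (open row2); precharges=7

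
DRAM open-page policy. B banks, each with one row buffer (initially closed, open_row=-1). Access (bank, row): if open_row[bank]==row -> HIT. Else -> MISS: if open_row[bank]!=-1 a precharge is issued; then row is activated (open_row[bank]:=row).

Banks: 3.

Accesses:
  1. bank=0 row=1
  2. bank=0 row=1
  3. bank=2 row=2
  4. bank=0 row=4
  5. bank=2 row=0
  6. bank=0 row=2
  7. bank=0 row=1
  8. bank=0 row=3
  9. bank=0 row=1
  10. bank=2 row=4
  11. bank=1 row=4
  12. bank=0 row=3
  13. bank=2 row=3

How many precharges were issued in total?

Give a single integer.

Acc 1: bank0 row1 -> MISS (open row1); precharges=0
Acc 2: bank0 row1 -> HIT
Acc 3: bank2 row2 -> MISS (open row2); precharges=0
Acc 4: bank0 row4 -> MISS (open row4); precharges=1
Acc 5: bank2 row0 -> MISS (open row0); precharges=2
Acc 6: bank0 row2 -> MISS (open row2); precharges=3
Acc 7: bank0 row1 -> MISS (open row1); precharges=4
Acc 8: bank0 row3 -> MISS (open row3); precharges=5
Acc 9: bank0 row1 -> MISS (open row1); precharges=6
Acc 10: bank2 row4 -> MISS (open row4); precharges=7
Acc 11: bank1 row4 -> MISS (open row4); precharges=7
Acc 12: bank0 row3 -> MISS (open row3); precharges=8
Acc 13: bank2 row3 -> MISS (open row3); precharges=9

Answer: 9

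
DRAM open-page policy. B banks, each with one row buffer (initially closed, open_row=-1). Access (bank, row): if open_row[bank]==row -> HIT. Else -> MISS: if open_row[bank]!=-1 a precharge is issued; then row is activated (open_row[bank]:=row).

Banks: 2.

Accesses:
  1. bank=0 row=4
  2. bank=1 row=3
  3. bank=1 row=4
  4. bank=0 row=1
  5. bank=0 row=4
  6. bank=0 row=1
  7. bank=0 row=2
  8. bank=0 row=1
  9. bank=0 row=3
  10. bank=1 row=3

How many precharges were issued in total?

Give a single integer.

Acc 1: bank0 row4 -> MISS (open row4); precharges=0
Acc 2: bank1 row3 -> MISS (open row3); precharges=0
Acc 3: bank1 row4 -> MISS (open row4); precharges=1
Acc 4: bank0 row1 -> MISS (open row1); precharges=2
Acc 5: bank0 row4 -> MISS (open row4); precharges=3
Acc 6: bank0 row1 -> MISS (open row1); precharges=4
Acc 7: bank0 row2 -> MISS (open row2); precharges=5
Acc 8: bank0 row1 -> MISS (open row1); precharges=6
Acc 9: bank0 row3 -> MISS (open row3); precharges=7
Acc 10: bank1 row3 -> MISS (open row3); precharges=8

Answer: 8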